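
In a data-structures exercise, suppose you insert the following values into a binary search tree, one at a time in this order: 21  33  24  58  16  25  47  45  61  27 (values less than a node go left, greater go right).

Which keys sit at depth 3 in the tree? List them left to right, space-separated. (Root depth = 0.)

25 47 61

21: root
33: right child of 21 (depth 1)
24: left child of 33 (depth 2)
58: right child of 33 (depth 2)
16: left child of 21 (depth 1)
25: right child of 24 (depth 3)
47: left child of 58 (depth 3)
45: left child of 47 (depth 4)
61: right child of 58 (depth 3)
27: right child of 25 (depth 4)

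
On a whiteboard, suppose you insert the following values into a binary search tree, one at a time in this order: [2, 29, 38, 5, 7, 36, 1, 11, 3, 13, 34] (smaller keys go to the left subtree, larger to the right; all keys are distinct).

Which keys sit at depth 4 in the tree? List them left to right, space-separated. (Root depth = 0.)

11 34

2: root
29: right child of 2 (depth 1)
38: right child of 29 (depth 2)
5: left child of 29 (depth 2)
7: right child of 5 (depth 3)
36: left child of 38 (depth 3)
1: left child of 2 (depth 1)
11: right child of 7 (depth 4)
3: left child of 5 (depth 3)
13: right child of 11 (depth 5)
34: left child of 36 (depth 4)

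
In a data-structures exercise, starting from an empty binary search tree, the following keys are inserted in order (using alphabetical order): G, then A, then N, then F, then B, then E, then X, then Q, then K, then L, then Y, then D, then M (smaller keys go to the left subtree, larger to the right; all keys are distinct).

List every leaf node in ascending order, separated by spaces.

Resulting structure (node: left, right):
  G: L=A, R=N
  A: L=–, R=F
  N: L=K, R=X
  F: L=B, R=–
  B: L=–, R=E
  E: L=D, R=–
  X: L=Q, R=Y
  Q: L=–, R=–
  K: L=–, R=L
  L: L=–, R=M
  Y: L=–, R=–
  D: L=–, R=–
  M: L=–, R=–

D M Q Y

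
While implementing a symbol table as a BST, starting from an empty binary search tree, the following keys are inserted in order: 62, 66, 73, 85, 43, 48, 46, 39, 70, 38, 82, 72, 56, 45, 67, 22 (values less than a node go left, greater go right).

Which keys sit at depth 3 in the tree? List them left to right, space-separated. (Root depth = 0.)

Insert 62: tree is empty, so 62 becomes the root.
Insert 66: 66 > 62 → go right. Place as right child of 62.
Insert 73: 73 > 62 → go right; 73 > 66 → go right. Place as right child of 66.
Insert 85: 85 > 62 → go right; 85 > 66 → go right; 85 > 73 → go right. Place as right child of 73.
Insert 43: 43 < 62 → go left. Place as left child of 62.
Insert 48: 48 < 62 → go left; 48 > 43 → go right. Place as right child of 43.
Insert 46: 46 < 62 → go left; 46 > 43 → go right; 46 < 48 → go left. Place as left child of 48.
Insert 39: 39 < 62 → go left; 39 < 43 → go left. Place as left child of 43.
Insert 70: 70 > 62 → go right; 70 > 66 → go right; 70 < 73 → go left. Place as left child of 73.
Insert 38: 38 < 62 → go left; 38 < 43 → go left; 38 < 39 → go left. Place as left child of 39.
Insert 82: 82 > 62 → go right; 82 > 66 → go right; 82 > 73 → go right; 82 < 85 → go left. Place as left child of 85.
Insert 72: 72 > 62 → go right; 72 > 66 → go right; 72 < 73 → go left; 72 > 70 → go right. Place as right child of 70.
Insert 56: 56 < 62 → go left; 56 > 43 → go right; 56 > 48 → go right. Place as right child of 48.
Insert 45: 45 < 62 → go left; 45 > 43 → go right; 45 < 48 → go left; 45 < 46 → go left. Place as left child of 46.
Insert 67: 67 > 62 → go right; 67 > 66 → go right; 67 < 73 → go left; 67 < 70 → go left. Place as left child of 70.
Insert 22: 22 < 62 → go left; 22 < 43 → go left; 22 < 39 → go left; 22 < 38 → go left. Place as left child of 38.

38 46 56 70 85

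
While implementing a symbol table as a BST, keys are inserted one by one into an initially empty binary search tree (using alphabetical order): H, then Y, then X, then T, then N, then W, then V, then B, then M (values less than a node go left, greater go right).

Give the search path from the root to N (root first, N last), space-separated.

H Y X T N

Insert H: tree is empty, so H becomes the root.
Insert Y: Y > H → go right. Place as right child of H.
Insert X: X > H → go right; X < Y → go left. Place as left child of Y.
Insert T: T > H → go right; T < Y → go left; T < X → go left. Place as left child of X.
Insert N: N > H → go right; N < Y → go left; N < X → go left; N < T → go left. Place as left child of T.
Insert W: W > H → go right; W < Y → go left; W < X → go left; W > T → go right. Place as right child of T.
Insert V: V > H → go right; V < Y → go left; V < X → go left; V > T → go right; V < W → go left. Place as left child of W.
Insert B: B < H → go left. Place as left child of H.
Insert M: M > H → go right; M < Y → go left; M < X → go left; M < T → go left; M < N → go left. Place as left child of N.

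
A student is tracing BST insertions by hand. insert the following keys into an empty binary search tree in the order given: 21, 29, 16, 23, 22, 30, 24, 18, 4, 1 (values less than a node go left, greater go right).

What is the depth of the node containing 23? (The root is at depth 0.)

2

Insert 21: tree is empty, so 21 becomes the root.
Insert 29: 29 > 21 → go right. Place as right child of 21.
Insert 16: 16 < 21 → go left. Place as left child of 21.
Insert 23: 23 > 21 → go right; 23 < 29 → go left. Place as left child of 29.
Insert 22: 22 > 21 → go right; 22 < 29 → go left; 22 < 23 → go left. Place as left child of 23.
Insert 30: 30 > 21 → go right; 30 > 29 → go right. Place as right child of 29.
Insert 24: 24 > 21 → go right; 24 < 29 → go left; 24 > 23 → go right. Place as right child of 23.
Insert 18: 18 < 21 → go left; 18 > 16 → go right. Place as right child of 16.
Insert 4: 4 < 21 → go left; 4 < 16 → go left. Place as left child of 16.
Insert 1: 1 < 21 → go left; 1 < 16 → go left; 1 < 4 → go left. Place as left child of 4.

Path to 23: 21 → 29 → 23, which is 2 edges.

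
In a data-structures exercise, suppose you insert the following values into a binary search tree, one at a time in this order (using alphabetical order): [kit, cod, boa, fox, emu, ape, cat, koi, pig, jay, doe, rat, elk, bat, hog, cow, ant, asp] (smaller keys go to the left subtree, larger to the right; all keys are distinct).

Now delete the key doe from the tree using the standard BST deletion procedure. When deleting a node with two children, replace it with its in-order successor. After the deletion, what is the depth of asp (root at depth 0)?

Insert kit: tree is empty, so kit becomes the root.
Insert cod: cod < kit → go left. Place as left child of kit.
Insert boa: boa < kit → go left; boa < cod → go left. Place as left child of cod.
Insert fox: fox < kit → go left; fox > cod → go right. Place as right child of cod.
Insert emu: emu < kit → go left; emu > cod → go right; emu < fox → go left. Place as left child of fox.
Insert ape: ape < kit → go left; ape < cod → go left; ape < boa → go left. Place as left child of boa.
Insert cat: cat < kit → go left; cat < cod → go left; cat > boa → go right. Place as right child of boa.
Insert koi: koi > kit → go right. Place as right child of kit.
Insert pig: pig > kit → go right; pig > koi → go right. Place as right child of koi.
Insert jay: jay < kit → go left; jay > cod → go right; jay > fox → go right. Place as right child of fox.
Insert doe: doe < kit → go left; doe > cod → go right; doe < fox → go left; doe < emu → go left. Place as left child of emu.
Insert rat: rat > kit → go right; rat > koi → go right; rat > pig → go right. Place as right child of pig.
Insert elk: elk < kit → go left; elk > cod → go right; elk < fox → go left; elk < emu → go left; elk > doe → go right. Place as right child of doe.
Insert bat: bat < kit → go left; bat < cod → go left; bat < boa → go left; bat > ape → go right. Place as right child of ape.
Insert hog: hog < kit → go left; hog > cod → go right; hog > fox → go right; hog < jay → go left. Place as left child of jay.
Insert cow: cow < kit → go left; cow > cod → go right; cow < fox → go left; cow < emu → go left; cow < doe → go left. Place as left child of doe.
Insert ant: ant < kit → go left; ant < cod → go left; ant < boa → go left; ant < ape → go left. Place as left child of ape.
Insert asp: asp < kit → go left; asp < cod → go left; asp < boa → go left; asp > ape → go right; asp < bat → go left. Place as left child of bat.

Delete doe (two children — replace with in-order successor).
After deletion, path to asp: kit → cod → boa → ape → bat → asp.

5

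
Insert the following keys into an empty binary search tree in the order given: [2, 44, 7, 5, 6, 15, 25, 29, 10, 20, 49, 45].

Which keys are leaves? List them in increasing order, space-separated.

6 10 20 29 45

Resulting structure (node: left, right):
  2: L=–, R=44
  44: L=7, R=49
  7: L=5, R=15
  5: L=–, R=6
  6: L=–, R=–
  15: L=10, R=25
  25: L=20, R=29
  29: L=–, R=–
  10: L=–, R=–
  20: L=–, R=–
  49: L=45, R=–
  45: L=–, R=–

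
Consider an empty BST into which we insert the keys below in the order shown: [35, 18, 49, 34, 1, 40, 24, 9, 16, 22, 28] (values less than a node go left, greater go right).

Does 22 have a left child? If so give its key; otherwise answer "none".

Insert 35: tree is empty, so 35 becomes the root.
Insert 18: 18 < 35 → go left. Place as left child of 35.
Insert 49: 49 > 35 → go right. Place as right child of 35.
Insert 34: 34 < 35 → go left; 34 > 18 → go right. Place as right child of 18.
Insert 1: 1 < 35 → go left; 1 < 18 → go left. Place as left child of 18.
Insert 40: 40 > 35 → go right; 40 < 49 → go left. Place as left child of 49.
Insert 24: 24 < 35 → go left; 24 > 18 → go right; 24 < 34 → go left. Place as left child of 34.
Insert 9: 9 < 35 → go left; 9 < 18 → go left; 9 > 1 → go right. Place as right child of 1.
Insert 16: 16 < 35 → go left; 16 < 18 → go left; 16 > 1 → go right; 16 > 9 → go right. Place as right child of 9.
Insert 22: 22 < 35 → go left; 22 > 18 → go right; 22 < 34 → go left; 22 < 24 → go left. Place as left child of 24.
Insert 28: 28 < 35 → go left; 28 > 18 → go right; 28 < 34 → go left; 28 > 24 → go right. Place as right child of 24.

none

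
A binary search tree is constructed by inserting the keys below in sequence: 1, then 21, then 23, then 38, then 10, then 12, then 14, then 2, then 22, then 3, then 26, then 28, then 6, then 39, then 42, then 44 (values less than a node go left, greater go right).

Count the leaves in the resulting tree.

5

1: root
21: right child of 1 (depth 1)
23: right child of 21 (depth 2)
38: right child of 23 (depth 3)
10: left child of 21 (depth 2)
12: right child of 10 (depth 3)
14: right child of 12 (depth 4)
2: left child of 10 (depth 3)
22: left child of 23 (depth 3)
3: right child of 2 (depth 4)
26: left child of 38 (depth 4)
28: right child of 26 (depth 5)
6: right child of 3 (depth 5)
39: right child of 38 (depth 4)
42: right child of 39 (depth 5)
44: right child of 42 (depth 6)

Leaves: 6, 14, 22, 28, 44 — 5 in total.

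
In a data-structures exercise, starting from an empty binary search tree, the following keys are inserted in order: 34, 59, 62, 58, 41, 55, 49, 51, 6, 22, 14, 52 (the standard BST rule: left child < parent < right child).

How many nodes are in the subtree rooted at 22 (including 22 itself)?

34: root
59: right child of 34 (depth 1)
62: right child of 59 (depth 2)
58: left child of 59 (depth 2)
41: left child of 58 (depth 3)
55: right child of 41 (depth 4)
49: left child of 55 (depth 5)
51: right child of 49 (depth 6)
6: left child of 34 (depth 1)
22: right child of 6 (depth 2)
14: left child of 22 (depth 3)
52: right child of 51 (depth 7)

Subtree rooted at 22 contains: 22, 14 — 2 nodes.

2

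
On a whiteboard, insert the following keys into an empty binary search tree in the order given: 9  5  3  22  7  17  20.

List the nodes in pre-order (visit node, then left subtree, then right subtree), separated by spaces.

9 5 3 7 22 17 20

9: root
5: left child of 9 (depth 1)
3: left child of 5 (depth 2)
22: right child of 9 (depth 1)
7: right child of 5 (depth 2)
17: left child of 22 (depth 2)
20: right child of 17 (depth 3)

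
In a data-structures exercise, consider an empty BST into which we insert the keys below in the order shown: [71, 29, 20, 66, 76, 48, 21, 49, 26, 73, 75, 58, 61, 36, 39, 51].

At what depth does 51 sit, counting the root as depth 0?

6

Insert 71: tree is empty, so 71 becomes the root.
Insert 29: 29 < 71 → go left. Place as left child of 71.
Insert 20: 20 < 71 → go left; 20 < 29 → go left. Place as left child of 29.
Insert 66: 66 < 71 → go left; 66 > 29 → go right. Place as right child of 29.
Insert 76: 76 > 71 → go right. Place as right child of 71.
Insert 48: 48 < 71 → go left; 48 > 29 → go right; 48 < 66 → go left. Place as left child of 66.
Insert 21: 21 < 71 → go left; 21 < 29 → go left; 21 > 20 → go right. Place as right child of 20.
Insert 49: 49 < 71 → go left; 49 > 29 → go right; 49 < 66 → go left; 49 > 48 → go right. Place as right child of 48.
Insert 26: 26 < 71 → go left; 26 < 29 → go left; 26 > 20 → go right; 26 > 21 → go right. Place as right child of 21.
Insert 73: 73 > 71 → go right; 73 < 76 → go left. Place as left child of 76.
Insert 75: 75 > 71 → go right; 75 < 76 → go left; 75 > 73 → go right. Place as right child of 73.
Insert 58: 58 < 71 → go left; 58 > 29 → go right; 58 < 66 → go left; 58 > 48 → go right; 58 > 49 → go right. Place as right child of 49.
Insert 61: 61 < 71 → go left; 61 > 29 → go right; 61 < 66 → go left; 61 > 48 → go right; 61 > 49 → go right; 61 > 58 → go right. Place as right child of 58.
Insert 36: 36 < 71 → go left; 36 > 29 → go right; 36 < 66 → go left; 36 < 48 → go left. Place as left child of 48.
Insert 39: 39 < 71 → go left; 39 > 29 → go right; 39 < 66 → go left; 39 < 48 → go left; 39 > 36 → go right. Place as right child of 36.
Insert 51: 51 < 71 → go left; 51 > 29 → go right; 51 < 66 → go left; 51 > 48 → go right; 51 > 49 → go right; 51 < 58 → go left. Place as left child of 58.

Path to 51: 71 → 29 → 66 → 48 → 49 → 58 → 51, which is 6 edges.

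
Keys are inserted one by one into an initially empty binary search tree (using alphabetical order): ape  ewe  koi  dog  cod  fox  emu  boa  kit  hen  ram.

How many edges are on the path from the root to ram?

3

Insert ape: tree is empty, so ape becomes the root.
Insert ewe: ewe > ape → go right. Place as right child of ape.
Insert koi: koi > ape → go right; koi > ewe → go right. Place as right child of ewe.
Insert dog: dog > ape → go right; dog < ewe → go left. Place as left child of ewe.
Insert cod: cod > ape → go right; cod < ewe → go left; cod < dog → go left. Place as left child of dog.
Insert fox: fox > ape → go right; fox > ewe → go right; fox < koi → go left. Place as left child of koi.
Insert emu: emu > ape → go right; emu < ewe → go left; emu > dog → go right. Place as right child of dog.
Insert boa: boa > ape → go right; boa < ewe → go left; boa < dog → go left; boa < cod → go left. Place as left child of cod.
Insert kit: kit > ape → go right; kit > ewe → go right; kit < koi → go left; kit > fox → go right. Place as right child of fox.
Insert hen: hen > ape → go right; hen > ewe → go right; hen < koi → go left; hen > fox → go right; hen < kit → go left. Place as left child of kit.
Insert ram: ram > ape → go right; ram > ewe → go right; ram > koi → go right. Place as right child of koi.

Path to ram: ape → ewe → koi → ram, which is 3 edges.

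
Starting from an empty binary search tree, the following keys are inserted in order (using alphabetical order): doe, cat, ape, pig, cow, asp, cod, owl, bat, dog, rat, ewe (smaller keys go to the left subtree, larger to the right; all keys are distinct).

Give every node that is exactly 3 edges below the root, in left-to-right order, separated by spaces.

asp cod dog

doe: root
cat: left child of doe (depth 1)
ape: left child of cat (depth 2)
pig: right child of doe (depth 1)
cow: right child of cat (depth 2)
asp: right child of ape (depth 3)
cod: left child of cow (depth 3)
owl: left child of pig (depth 2)
bat: right child of asp (depth 4)
dog: left child of owl (depth 3)
rat: right child of pig (depth 2)
ewe: right child of dog (depth 4)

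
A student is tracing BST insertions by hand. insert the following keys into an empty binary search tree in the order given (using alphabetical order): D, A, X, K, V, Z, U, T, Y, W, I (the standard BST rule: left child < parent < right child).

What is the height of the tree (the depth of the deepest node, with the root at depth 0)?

Insert D: tree is empty, so D becomes the root.
Insert A: A < D → go left. Place as left child of D.
Insert X: X > D → go right. Place as right child of D.
Insert K: K > D → go right; K < X → go left. Place as left child of X.
Insert V: V > D → go right; V < X → go left; V > K → go right. Place as right child of K.
Insert Z: Z > D → go right; Z > X → go right. Place as right child of X.
Insert U: U > D → go right; U < X → go left; U > K → go right; U < V → go left. Place as left child of V.
Insert T: T > D → go right; T < X → go left; T > K → go right; T < V → go left; T < U → go left. Place as left child of U.
Insert Y: Y > D → go right; Y > X → go right; Y < Z → go left. Place as left child of Z.
Insert W: W > D → go right; W < X → go left; W > K → go right; W > V → go right. Place as right child of V.
Insert I: I > D → go right; I < X → go left; I < K → go left. Place as left child of K.

The deepest node is T at depth 5.

5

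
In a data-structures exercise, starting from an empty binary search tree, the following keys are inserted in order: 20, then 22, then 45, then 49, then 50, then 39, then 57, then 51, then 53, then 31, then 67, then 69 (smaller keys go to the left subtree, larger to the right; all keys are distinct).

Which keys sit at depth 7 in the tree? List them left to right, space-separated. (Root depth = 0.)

Insert 20: tree is empty, so 20 becomes the root.
Insert 22: 22 > 20 → go right. Place as right child of 20.
Insert 45: 45 > 20 → go right; 45 > 22 → go right. Place as right child of 22.
Insert 49: 49 > 20 → go right; 49 > 22 → go right; 49 > 45 → go right. Place as right child of 45.
Insert 50: 50 > 20 → go right; 50 > 22 → go right; 50 > 45 → go right; 50 > 49 → go right. Place as right child of 49.
Insert 39: 39 > 20 → go right; 39 > 22 → go right; 39 < 45 → go left. Place as left child of 45.
Insert 57: 57 > 20 → go right; 57 > 22 → go right; 57 > 45 → go right; 57 > 49 → go right; 57 > 50 → go right. Place as right child of 50.
Insert 51: 51 > 20 → go right; 51 > 22 → go right; 51 > 45 → go right; 51 > 49 → go right; 51 > 50 → go right; 51 < 57 → go left. Place as left child of 57.
Insert 53: 53 > 20 → go right; 53 > 22 → go right; 53 > 45 → go right; 53 > 49 → go right; 53 > 50 → go right; 53 < 57 → go left; 53 > 51 → go right. Place as right child of 51.
Insert 31: 31 > 20 → go right; 31 > 22 → go right; 31 < 45 → go left; 31 < 39 → go left. Place as left child of 39.
Insert 67: 67 > 20 → go right; 67 > 22 → go right; 67 > 45 → go right; 67 > 49 → go right; 67 > 50 → go right; 67 > 57 → go right. Place as right child of 57.
Insert 69: 69 > 20 → go right; 69 > 22 → go right; 69 > 45 → go right; 69 > 49 → go right; 69 > 50 → go right; 69 > 57 → go right; 69 > 67 → go right. Place as right child of 67.

53 69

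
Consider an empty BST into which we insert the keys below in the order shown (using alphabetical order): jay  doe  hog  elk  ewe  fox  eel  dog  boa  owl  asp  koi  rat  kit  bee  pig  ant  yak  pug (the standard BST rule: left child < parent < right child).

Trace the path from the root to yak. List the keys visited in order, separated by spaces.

Resulting structure (node: left, right):
  jay: L=doe, R=owl
  doe: L=boa, R=hog
  hog: L=elk, R=–
  elk: L=eel, R=ewe
  ewe: L=–, R=fox
  fox: L=–, R=–
  eel: L=dog, R=–
  dog: L=–, R=–
  boa: L=asp, R=–
  owl: L=koi, R=rat
  asp: L=ant, R=bee
  koi: L=kit, R=–
  rat: L=pig, R=yak
  kit: L=–, R=–
  bee: L=–, R=–
  pig: L=–, R=pug
  ant: L=–, R=–
  yak: L=–, R=–
  pug: L=–, R=–

jay owl rat yak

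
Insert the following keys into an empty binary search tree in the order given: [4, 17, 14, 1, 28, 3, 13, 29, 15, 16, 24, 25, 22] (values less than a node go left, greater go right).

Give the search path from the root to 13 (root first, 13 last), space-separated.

4 17 14 13

4: root
17: right child of 4 (depth 1)
14: left child of 17 (depth 2)
1: left child of 4 (depth 1)
28: right child of 17 (depth 2)
3: right child of 1 (depth 2)
13: left child of 14 (depth 3)
29: right child of 28 (depth 3)
15: right child of 14 (depth 3)
16: right child of 15 (depth 4)
24: left child of 28 (depth 3)
25: right child of 24 (depth 4)
22: left child of 24 (depth 4)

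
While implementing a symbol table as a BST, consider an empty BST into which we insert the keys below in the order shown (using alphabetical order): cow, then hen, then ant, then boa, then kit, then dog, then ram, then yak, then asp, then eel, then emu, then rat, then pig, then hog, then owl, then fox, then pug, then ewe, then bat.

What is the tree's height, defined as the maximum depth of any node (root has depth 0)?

Resulting structure (node: left, right):
  cow: L=ant, R=hen
  hen: L=dog, R=kit
  ant: L=–, R=boa
  boa: L=asp, R=–
  kit: L=hog, R=ram
  dog: L=–, R=eel
  ram: L=pig, R=yak
  yak: L=rat, R=–
  asp: L=–, R=bat
  eel: L=–, R=emu
  emu: L=–, R=fox
  rat: L=–, R=–
  pig: L=owl, R=pug
  hog: L=–, R=–
  owl: L=–, R=–
  fox: L=ewe, R=–
  pug: L=–, R=–
  ewe: L=–, R=–
  bat: L=–, R=–

The deepest node is ewe at depth 6.

6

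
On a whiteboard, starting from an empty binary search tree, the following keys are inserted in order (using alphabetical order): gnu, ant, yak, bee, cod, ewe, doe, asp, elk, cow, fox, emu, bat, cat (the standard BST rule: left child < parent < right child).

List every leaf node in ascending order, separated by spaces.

Insert gnu: tree is empty, so gnu becomes the root.
Insert ant: ant < gnu → go left. Place as left child of gnu.
Insert yak: yak > gnu → go right. Place as right child of gnu.
Insert bee: bee < gnu → go left; bee > ant → go right. Place as right child of ant.
Insert cod: cod < gnu → go left; cod > ant → go right; cod > bee → go right. Place as right child of bee.
Insert ewe: ewe < gnu → go left; ewe > ant → go right; ewe > bee → go right; ewe > cod → go right. Place as right child of cod.
Insert doe: doe < gnu → go left; doe > ant → go right; doe > bee → go right; doe > cod → go right; doe < ewe → go left. Place as left child of ewe.
Insert asp: asp < gnu → go left; asp > ant → go right; asp < bee → go left. Place as left child of bee.
Insert elk: elk < gnu → go left; elk > ant → go right; elk > bee → go right; elk > cod → go right; elk < ewe → go left; elk > doe → go right. Place as right child of doe.
Insert cow: cow < gnu → go left; cow > ant → go right; cow > bee → go right; cow > cod → go right; cow < ewe → go left; cow < doe → go left. Place as left child of doe.
Insert fox: fox < gnu → go left; fox > ant → go right; fox > bee → go right; fox > cod → go right; fox > ewe → go right. Place as right child of ewe.
Insert emu: emu < gnu → go left; emu > ant → go right; emu > bee → go right; emu > cod → go right; emu < ewe → go left; emu > doe → go right; emu > elk → go right. Place as right child of elk.
Insert bat: bat < gnu → go left; bat > ant → go right; bat < bee → go left; bat > asp → go right. Place as right child of asp.
Insert cat: cat < gnu → go left; cat > ant → go right; cat > bee → go right; cat < cod → go left. Place as left child of cod.

bat cat cow emu fox yak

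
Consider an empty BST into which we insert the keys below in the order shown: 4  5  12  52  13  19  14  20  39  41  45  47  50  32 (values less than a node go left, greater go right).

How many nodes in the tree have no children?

3

Resulting structure (node: left, right):
  4: L=–, R=5
  5: L=–, R=12
  12: L=–, R=52
  52: L=13, R=–
  13: L=–, R=19
  19: L=14, R=20
  14: L=–, R=–
  20: L=–, R=39
  39: L=32, R=41
  41: L=–, R=45
  45: L=–, R=47
  47: L=–, R=50
  50: L=–, R=–
  32: L=–, R=–

Leaves: 14, 32, 50 — 3 in total.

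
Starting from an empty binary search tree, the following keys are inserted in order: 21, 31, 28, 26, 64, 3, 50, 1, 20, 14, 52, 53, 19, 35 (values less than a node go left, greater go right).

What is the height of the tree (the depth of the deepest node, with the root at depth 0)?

Insert 21: tree is empty, so 21 becomes the root.
Insert 31: 31 > 21 → go right. Place as right child of 21.
Insert 28: 28 > 21 → go right; 28 < 31 → go left. Place as left child of 31.
Insert 26: 26 > 21 → go right; 26 < 31 → go left; 26 < 28 → go left. Place as left child of 28.
Insert 64: 64 > 21 → go right; 64 > 31 → go right. Place as right child of 31.
Insert 3: 3 < 21 → go left. Place as left child of 21.
Insert 50: 50 > 21 → go right; 50 > 31 → go right; 50 < 64 → go left. Place as left child of 64.
Insert 1: 1 < 21 → go left; 1 < 3 → go left. Place as left child of 3.
Insert 20: 20 < 21 → go left; 20 > 3 → go right. Place as right child of 3.
Insert 14: 14 < 21 → go left; 14 > 3 → go right; 14 < 20 → go left. Place as left child of 20.
Insert 52: 52 > 21 → go right; 52 > 31 → go right; 52 < 64 → go left; 52 > 50 → go right. Place as right child of 50.
Insert 53: 53 > 21 → go right; 53 > 31 → go right; 53 < 64 → go left; 53 > 50 → go right; 53 > 52 → go right. Place as right child of 52.
Insert 19: 19 < 21 → go left; 19 > 3 → go right; 19 < 20 → go left; 19 > 14 → go right. Place as right child of 14.
Insert 35: 35 > 21 → go right; 35 > 31 → go right; 35 < 64 → go left; 35 < 50 → go left. Place as left child of 50.

The deepest node is 53 at depth 5.

5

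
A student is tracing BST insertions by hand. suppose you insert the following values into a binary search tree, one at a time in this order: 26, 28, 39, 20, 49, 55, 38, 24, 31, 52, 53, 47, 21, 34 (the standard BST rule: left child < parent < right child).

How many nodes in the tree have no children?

26: root
28: right child of 26 (depth 1)
39: right child of 28 (depth 2)
20: left child of 26 (depth 1)
49: right child of 39 (depth 3)
55: right child of 49 (depth 4)
38: left child of 39 (depth 3)
24: right child of 20 (depth 2)
31: left child of 38 (depth 4)
52: left child of 55 (depth 5)
53: right child of 52 (depth 6)
47: left child of 49 (depth 4)
21: left child of 24 (depth 3)
34: right child of 31 (depth 5)

Leaves: 21, 34, 47, 53 — 4 in total.

4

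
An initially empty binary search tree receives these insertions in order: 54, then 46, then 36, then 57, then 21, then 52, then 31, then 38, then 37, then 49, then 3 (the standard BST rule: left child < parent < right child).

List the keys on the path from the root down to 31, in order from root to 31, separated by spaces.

Resulting structure (node: left, right):
  54: L=46, R=57
  46: L=36, R=52
  36: L=21, R=38
  57: L=–, R=–
  21: L=3, R=31
  52: L=49, R=–
  31: L=–, R=–
  38: L=37, R=–
  37: L=–, R=–
  49: L=–, R=–
  3: L=–, R=–

54 46 36 21 31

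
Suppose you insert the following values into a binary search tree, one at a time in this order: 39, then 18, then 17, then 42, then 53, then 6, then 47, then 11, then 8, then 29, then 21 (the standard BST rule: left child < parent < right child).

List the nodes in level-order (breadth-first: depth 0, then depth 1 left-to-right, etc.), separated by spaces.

39: root
18: left child of 39 (depth 1)
17: left child of 18 (depth 2)
42: right child of 39 (depth 1)
53: right child of 42 (depth 2)
6: left child of 17 (depth 3)
47: left child of 53 (depth 3)
11: right child of 6 (depth 4)
8: left child of 11 (depth 5)
29: right child of 18 (depth 2)
21: left child of 29 (depth 3)

39 18 42 17 29 53 6 21 47 11 8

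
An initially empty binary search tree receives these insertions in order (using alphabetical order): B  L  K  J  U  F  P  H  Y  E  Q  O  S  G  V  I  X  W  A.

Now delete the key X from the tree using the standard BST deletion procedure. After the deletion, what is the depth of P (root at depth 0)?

3

B: root
L: right child of B (depth 1)
K: left child of L (depth 2)
J: left child of K (depth 3)
U: right child of L (depth 2)
F: left child of J (depth 4)
P: left child of U (depth 3)
H: right child of F (depth 5)
Y: right child of U (depth 3)
E: left child of F (depth 5)
Q: right child of P (depth 4)
O: left child of P (depth 4)
S: right child of Q (depth 5)
G: left child of H (depth 6)
V: left child of Y (depth 4)
I: right child of H (depth 6)
X: right child of V (depth 5)
W: left child of X (depth 6)
A: left child of B (depth 1)

Delete X (at most one child — splice it out).
After deletion, path to P: B → L → U → P.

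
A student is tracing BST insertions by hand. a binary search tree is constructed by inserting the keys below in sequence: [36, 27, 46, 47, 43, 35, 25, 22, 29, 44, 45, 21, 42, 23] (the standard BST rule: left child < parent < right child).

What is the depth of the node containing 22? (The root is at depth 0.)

Resulting structure (node: left, right):
  36: L=27, R=46
  27: L=25, R=35
  46: L=43, R=47
  47: L=–, R=–
  43: L=42, R=44
  35: L=29, R=–
  25: L=22, R=–
  22: L=21, R=23
  29: L=–, R=–
  44: L=–, R=45
  45: L=–, R=–
  21: L=–, R=–
  42: L=–, R=–
  23: L=–, R=–

Path to 22: 36 → 27 → 25 → 22, which is 3 edges.

3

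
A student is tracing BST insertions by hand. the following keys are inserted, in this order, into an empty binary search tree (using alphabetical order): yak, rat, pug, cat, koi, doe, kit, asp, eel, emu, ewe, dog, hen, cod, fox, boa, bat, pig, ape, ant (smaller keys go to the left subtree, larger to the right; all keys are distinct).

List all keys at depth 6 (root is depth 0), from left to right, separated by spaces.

ant bat cod kit

Insert yak: tree is empty, so yak becomes the root.
Insert rat: rat < yak → go left. Place as left child of yak.
Insert pug: pug < yak → go left; pug < rat → go left. Place as left child of rat.
Insert cat: cat < yak → go left; cat < rat → go left; cat < pug → go left. Place as left child of pug.
Insert koi: koi < yak → go left; koi < rat → go left; koi < pug → go left; koi > cat → go right. Place as right child of cat.
Insert doe: doe < yak → go left; doe < rat → go left; doe < pug → go left; doe > cat → go right; doe < koi → go left. Place as left child of koi.
Insert kit: kit < yak → go left; kit < rat → go left; kit < pug → go left; kit > cat → go right; kit < koi → go left; kit > doe → go right. Place as right child of doe.
Insert asp: asp < yak → go left; asp < rat → go left; asp < pug → go left; asp < cat → go left. Place as left child of cat.
Insert eel: eel < yak → go left; eel < rat → go left; eel < pug → go left; eel > cat → go right; eel < koi → go left; eel > doe → go right; eel < kit → go left. Place as left child of kit.
Insert emu: emu < yak → go left; emu < rat → go left; emu < pug → go left; emu > cat → go right; emu < koi → go left; emu > doe → go right; emu < kit → go left; emu > eel → go right. Place as right child of eel.
Insert ewe: ewe < yak → go left; ewe < rat → go left; ewe < pug → go left; ewe > cat → go right; ewe < koi → go left; ewe > doe → go right; ewe < kit → go left; ewe > eel → go right; ewe > emu → go right. Place as right child of emu.
Insert dog: dog < yak → go left; dog < rat → go left; dog < pug → go left; dog > cat → go right; dog < koi → go left; dog > doe → go right; dog < kit → go left; dog < eel → go left. Place as left child of eel.
Insert hen: hen < yak → go left; hen < rat → go left; hen < pug → go left; hen > cat → go right; hen < koi → go left; hen > doe → go right; hen < kit → go left; hen > eel → go right; hen > emu → go right; hen > ewe → go right. Place as right child of ewe.
Insert cod: cod < yak → go left; cod < rat → go left; cod < pug → go left; cod > cat → go right; cod < koi → go left; cod < doe → go left. Place as left child of doe.
Insert fox: fox < yak → go left; fox < rat → go left; fox < pug → go left; fox > cat → go right; fox < koi → go left; fox > doe → go right; fox < kit → go left; fox > eel → go right; fox > emu → go right; fox > ewe → go right; fox < hen → go left. Place as left child of hen.
Insert boa: boa < yak → go left; boa < rat → go left; boa < pug → go left; boa < cat → go left; boa > asp → go right. Place as right child of asp.
Insert bat: bat < yak → go left; bat < rat → go left; bat < pug → go left; bat < cat → go left; bat > asp → go right; bat < boa → go left. Place as left child of boa.
Insert pig: pig < yak → go left; pig < rat → go left; pig < pug → go left; pig > cat → go right; pig > koi → go right. Place as right child of koi.
Insert ape: ape < yak → go left; ape < rat → go left; ape < pug → go left; ape < cat → go left; ape < asp → go left. Place as left child of asp.
Insert ant: ant < yak → go left; ant < rat → go left; ant < pug → go left; ant < cat → go left; ant < asp → go left; ant < ape → go left. Place as left child of ape.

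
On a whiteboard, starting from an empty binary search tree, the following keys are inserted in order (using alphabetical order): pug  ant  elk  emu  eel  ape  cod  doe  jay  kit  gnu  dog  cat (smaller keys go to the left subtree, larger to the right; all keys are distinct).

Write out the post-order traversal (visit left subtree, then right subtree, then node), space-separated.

cat dog doe cod ape eel gnu kit jay emu elk ant pug

pug: root
ant: left child of pug (depth 1)
elk: right child of ant (depth 2)
emu: right child of elk (depth 3)
eel: left child of elk (depth 3)
ape: left child of eel (depth 4)
cod: right child of ape (depth 5)
doe: right child of cod (depth 6)
jay: right child of emu (depth 4)
kit: right child of jay (depth 5)
gnu: left child of jay (depth 5)
dog: right child of doe (depth 7)
cat: left child of cod (depth 6)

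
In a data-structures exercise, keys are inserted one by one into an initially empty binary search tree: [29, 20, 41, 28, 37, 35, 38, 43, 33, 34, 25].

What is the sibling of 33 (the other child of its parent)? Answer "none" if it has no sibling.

none

Insert 29: tree is empty, so 29 becomes the root.
Insert 20: 20 < 29 → go left. Place as left child of 29.
Insert 41: 41 > 29 → go right. Place as right child of 29.
Insert 28: 28 < 29 → go left; 28 > 20 → go right. Place as right child of 20.
Insert 37: 37 > 29 → go right; 37 < 41 → go left. Place as left child of 41.
Insert 35: 35 > 29 → go right; 35 < 41 → go left; 35 < 37 → go left. Place as left child of 37.
Insert 38: 38 > 29 → go right; 38 < 41 → go left; 38 > 37 → go right. Place as right child of 37.
Insert 43: 43 > 29 → go right; 43 > 41 → go right. Place as right child of 41.
Insert 33: 33 > 29 → go right; 33 < 41 → go left; 33 < 37 → go left; 33 < 35 → go left. Place as left child of 35.
Insert 34: 34 > 29 → go right; 34 < 41 → go left; 34 < 37 → go left; 34 < 35 → go left; 34 > 33 → go right. Place as right child of 33.
Insert 25: 25 < 29 → go left; 25 > 20 → go right; 25 < 28 → go left. Place as left child of 28.

33's parent is 35, which has only one child.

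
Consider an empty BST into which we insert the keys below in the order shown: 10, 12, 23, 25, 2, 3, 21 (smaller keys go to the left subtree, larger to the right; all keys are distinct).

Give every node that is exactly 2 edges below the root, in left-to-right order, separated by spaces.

3 23

Insert 10: tree is empty, so 10 becomes the root.
Insert 12: 12 > 10 → go right. Place as right child of 10.
Insert 23: 23 > 10 → go right; 23 > 12 → go right. Place as right child of 12.
Insert 25: 25 > 10 → go right; 25 > 12 → go right; 25 > 23 → go right. Place as right child of 23.
Insert 2: 2 < 10 → go left. Place as left child of 10.
Insert 3: 3 < 10 → go left; 3 > 2 → go right. Place as right child of 2.
Insert 21: 21 > 10 → go right; 21 > 12 → go right; 21 < 23 → go left. Place as left child of 23.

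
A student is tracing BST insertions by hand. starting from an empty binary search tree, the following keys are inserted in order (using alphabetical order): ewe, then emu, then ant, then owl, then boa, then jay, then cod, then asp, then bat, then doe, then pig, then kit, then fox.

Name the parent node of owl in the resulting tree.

ewe

Insert ewe: tree is empty, so ewe becomes the root.
Insert emu: emu < ewe → go left. Place as left child of ewe.
Insert ant: ant < ewe → go left; ant < emu → go left. Place as left child of emu.
Insert owl: owl > ewe → go right. Place as right child of ewe.
Insert boa: boa < ewe → go left; boa < emu → go left; boa > ant → go right. Place as right child of ant.
Insert jay: jay > ewe → go right; jay < owl → go left. Place as left child of owl.
Insert cod: cod < ewe → go left; cod < emu → go left; cod > ant → go right; cod > boa → go right. Place as right child of boa.
Insert asp: asp < ewe → go left; asp < emu → go left; asp > ant → go right; asp < boa → go left. Place as left child of boa.
Insert bat: bat < ewe → go left; bat < emu → go left; bat > ant → go right; bat < boa → go left; bat > asp → go right. Place as right child of asp.
Insert doe: doe < ewe → go left; doe < emu → go left; doe > ant → go right; doe > boa → go right; doe > cod → go right. Place as right child of cod.
Insert pig: pig > ewe → go right; pig > owl → go right. Place as right child of owl.
Insert kit: kit > ewe → go right; kit < owl → go left; kit > jay → go right. Place as right child of jay.
Insert fox: fox > ewe → go right; fox < owl → go left; fox < jay → go left. Place as left child of jay.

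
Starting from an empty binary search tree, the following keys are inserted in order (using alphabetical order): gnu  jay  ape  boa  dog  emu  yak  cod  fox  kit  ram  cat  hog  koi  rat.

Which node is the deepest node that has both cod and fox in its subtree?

dog

Insert gnu: tree is empty, so gnu becomes the root.
Insert jay: jay > gnu → go right. Place as right child of gnu.
Insert ape: ape < gnu → go left. Place as left child of gnu.
Insert boa: boa < gnu → go left; boa > ape → go right. Place as right child of ape.
Insert dog: dog < gnu → go left; dog > ape → go right; dog > boa → go right. Place as right child of boa.
Insert emu: emu < gnu → go left; emu > ape → go right; emu > boa → go right; emu > dog → go right. Place as right child of dog.
Insert yak: yak > gnu → go right; yak > jay → go right. Place as right child of jay.
Insert cod: cod < gnu → go left; cod > ape → go right; cod > boa → go right; cod < dog → go left. Place as left child of dog.
Insert fox: fox < gnu → go left; fox > ape → go right; fox > boa → go right; fox > dog → go right; fox > emu → go right. Place as right child of emu.
Insert kit: kit > gnu → go right; kit > jay → go right; kit < yak → go left. Place as left child of yak.
Insert ram: ram > gnu → go right; ram > jay → go right; ram < yak → go left; ram > kit → go right. Place as right child of kit.
Insert cat: cat < gnu → go left; cat > ape → go right; cat > boa → go right; cat < dog → go left; cat < cod → go left. Place as left child of cod.
Insert hog: hog > gnu → go right; hog < jay → go left. Place as left child of jay.
Insert koi: koi > gnu → go right; koi > jay → go right; koi < yak → go left; koi > kit → go right; koi < ram → go left. Place as left child of ram.
Insert rat: rat > gnu → go right; rat > jay → go right; rat < yak → go left; rat > kit → go right; rat > ram → go right. Place as right child of ram.

Path to cod: gnu → ape → boa → dog → cod
Path to fox: gnu → ape → boa → dog → emu → fox
The paths share a prefix ending at dog, then split left and right.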